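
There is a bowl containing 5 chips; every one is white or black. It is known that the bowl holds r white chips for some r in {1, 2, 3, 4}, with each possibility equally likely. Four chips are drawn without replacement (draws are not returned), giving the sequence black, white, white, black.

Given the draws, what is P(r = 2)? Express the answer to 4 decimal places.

Compute the likelihood of the observed sequence for each case: P(data | r = 1) = (4/5)(1/4)(0/3) = 0; P(data | r = 2) = (3/5)(2/4)(1/3)(2/2) = 1/10; P(data | r = 3) = (2/5)(3/4)(2/3)(1/2) = 1/10; P(data | r = 4) = (1/5)(4/4)(3/3)(0/2) = 0.
Weighting by the prior gives 1/4 · 0 = 0, 1/4 · 1/10 = 1/40, 1/4 · 1/10 = 1/40, 1/4 · 0 = 0; with total 1/20.
By Bayes' rule, P(r = 2 | data) = (1/40) / (1/20) = 1/2.

0.5000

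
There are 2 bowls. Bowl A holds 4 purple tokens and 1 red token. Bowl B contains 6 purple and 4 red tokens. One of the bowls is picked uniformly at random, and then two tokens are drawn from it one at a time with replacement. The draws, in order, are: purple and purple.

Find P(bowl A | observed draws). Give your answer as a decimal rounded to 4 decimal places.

0.6400

For each hypothesis, P(data | H) works out to: P(data | bowl A) = (4/5)(4/5) = 16/25; P(data | bowl B) = (6/10)(6/10) = 9/25.
The prior-weighted likelihoods are 1/2 · 16/25 = 8/25, 1/2 · 9/25 = 9/50; with total 1/2.
Hence P(bowl A | data) = (8/25) / (1/2) = 16/25.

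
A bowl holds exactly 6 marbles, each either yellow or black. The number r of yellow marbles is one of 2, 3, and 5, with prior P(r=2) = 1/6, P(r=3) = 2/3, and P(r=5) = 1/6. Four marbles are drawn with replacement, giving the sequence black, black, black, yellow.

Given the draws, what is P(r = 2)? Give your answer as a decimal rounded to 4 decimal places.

Compute the likelihood of the observed sequence for each case: P(data | r = 2) = (4/6)(4/6)(4/6)(2/6) = 0.098765; P(data | r = 3) = (3/6)(3/6)(3/6)(3/6) = 0.0625; P(data | r = 5) = (1/6)(1/6)(1/6)(5/6) = 0.003858.
Weighting by the prior gives 1/6 · 0.098765 = 0.016461, 2/3 · 0.0625 = 0.041667, 1/6 · 0.003858 = 0.000643; these sum to 0.058771.
By Bayes' rule, P(r = 2 | data) = (0.016461) / (0.058771) = 0.28009.

0.2801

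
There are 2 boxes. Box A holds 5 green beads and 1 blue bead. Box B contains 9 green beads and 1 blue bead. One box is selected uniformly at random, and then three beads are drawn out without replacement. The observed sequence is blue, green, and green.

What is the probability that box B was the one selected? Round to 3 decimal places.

0.375

Compute the likelihood of the observed sequence for each case: P(data | box A) = (1/6)(5/5)(4/4) = 1/6; P(data | box B) = (1/10)(9/9)(8/8) = 1/10.
The prior-weighted likelihoods are 1/2 · 1/6 = 1/12, 1/2 · 1/10 = 1/20; summing to 2/15.
By Bayes' rule, P(box B | data) = (1/20) / (2/15) = 3/8.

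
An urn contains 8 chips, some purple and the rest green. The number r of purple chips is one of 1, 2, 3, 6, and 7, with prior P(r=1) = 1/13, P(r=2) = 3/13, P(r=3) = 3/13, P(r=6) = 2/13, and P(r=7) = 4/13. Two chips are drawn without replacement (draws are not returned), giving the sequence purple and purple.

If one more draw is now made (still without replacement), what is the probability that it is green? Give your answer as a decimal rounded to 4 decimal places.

0.2738

For each hypothesis, P(data | H) works out to: P(data | r = 1) = (1/8)(0/7) = 0; P(data | r = 2) = (2/8)(1/7) = 1/28; P(data | r = 3) = (3/8)(2/7) = 3/28; P(data | r = 6) = (6/8)(5/7) = 15/28; P(data | r = 7) = (7/8)(6/7) = 3/4.
Multiplying each by its prior: 1/13 · 0 = 0, 3/13 · 1/28 = 3/364, 3/13 · 3/28 = 9/364, 2/13 · 15/28 = 15/182, 4/13 · 3/4 = 3/13; with total 9/26.
The posterior is then P(r = 1 | data) = 0, P(r = 2 | data) = 1/42, P(r = 3 | data) = 1/14, P(r = 6 | data) = 5/21, P(r = 7 | data) = 2/3.
So P(green next | data) = Σ P(green next | H) P(H | data) = (1)(1/42) + (5/6)(1/14) + (1/3)(5/21) + (1/6)(2/3) = 23/84.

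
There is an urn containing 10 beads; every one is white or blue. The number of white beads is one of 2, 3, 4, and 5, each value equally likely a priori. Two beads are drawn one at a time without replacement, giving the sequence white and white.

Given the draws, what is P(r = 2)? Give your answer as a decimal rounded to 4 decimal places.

0.0500

The likelihood of the observed sequence under each hypothesis: P(data | r = 2) = (2/10)(1/9) = 1/45; P(data | r = 3) = (3/10)(2/9) = 1/15; P(data | r = 4) = (4/10)(3/9) = 2/15; P(data | r = 5) = (5/10)(4/9) = 2/9.
The prior-weighted likelihoods are 1/4 · 1/45 = 1/180, 1/4 · 1/15 = 1/60, 1/4 · 2/15 = 1/30, 1/4 · 2/9 = 1/18; with total 1/9.
Therefore the posterior P(r = 2 | data) = (1/180) / (1/9) = 1/20.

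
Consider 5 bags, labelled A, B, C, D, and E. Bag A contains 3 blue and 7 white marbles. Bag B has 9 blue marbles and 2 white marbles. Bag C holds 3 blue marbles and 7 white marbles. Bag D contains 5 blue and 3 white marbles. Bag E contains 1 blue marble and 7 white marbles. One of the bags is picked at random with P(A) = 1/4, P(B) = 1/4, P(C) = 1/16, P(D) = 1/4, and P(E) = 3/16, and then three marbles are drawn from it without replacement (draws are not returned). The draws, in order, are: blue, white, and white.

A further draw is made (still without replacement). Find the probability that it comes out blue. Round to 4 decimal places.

0.3622

For each hypothesis, P(data | H) works out to: P(data | bag A) = (3/10)(7/9)(6/8) = 0.175; P(data | bag B) = (9/11)(2/10)(1/9) = 0.018182; P(data | bag C) = (3/10)(7/9)(6/8) = 0.175; P(data | bag D) = (5/8)(3/7)(2/6) = 0.089286; P(data | bag E) = (1/8)(7/7)(6/6) = 0.125.
Multiplying each by its prior: 1/4 · 0.175 = 0.04375, 1/4 · 0.018182 = 0.0045455, 1/16 · 0.175 = 0.010937, 1/4 · 0.089286 = 0.022321, 3/16 · 0.125 = 0.023438; with total 0.10499.
Dividing through by the total gives posterior P(bag A | data) = 0.4167, P(bag B | data) = 0.043293, P(bag C | data) = 0.10417, P(bag D | data) = 0.2126, P(bag E | data) = 0.22323.
The predictive probability is P(blue next | data) = (2/7)(0.4167) + (1)(0.043293) + (2/7)(0.10417) + (4/5)(0.2126) + (0)(0.22323) = 0.3622.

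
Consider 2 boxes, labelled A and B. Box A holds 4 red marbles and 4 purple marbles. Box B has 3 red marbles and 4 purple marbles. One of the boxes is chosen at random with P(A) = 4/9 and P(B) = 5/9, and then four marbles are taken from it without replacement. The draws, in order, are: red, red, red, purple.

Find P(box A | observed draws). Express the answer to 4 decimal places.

For each hypothesis, P(data | H) works out to: P(data | box A) = (4/8)(3/7)(2/6)(4/5) = 2/35; P(data | box B) = (3/7)(2/6)(1/5)(4/4) = 1/35.
Multiplying each by its prior: 4/9 · 2/35 = 8/315, 5/9 · 1/35 = 1/63; these sum to 13/315.
By Bayes' rule, P(box A | data) = (8/315) / (13/315) = 8/13.

0.6154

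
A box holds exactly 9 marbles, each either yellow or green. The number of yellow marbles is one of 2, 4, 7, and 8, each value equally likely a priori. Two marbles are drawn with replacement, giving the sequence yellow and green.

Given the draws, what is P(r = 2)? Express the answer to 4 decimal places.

Compute the likelihood of the observed sequence for each case: P(data | r = 2) = (2/9)(7/9) = 14/81; P(data | r = 4) = (4/9)(5/9) = 20/81; P(data | r = 7) = (7/9)(2/9) = 14/81; P(data | r = 8) = (8/9)(1/9) = 8/81.
Multiplying each by its prior: 1/4 · 14/81 = 7/162, 1/4 · 20/81 = 5/81, 1/4 · 14/81 = 7/162, 1/4 · 8/81 = 2/81; these sum to 14/81.
Therefore the posterior P(r = 2 | data) = (7/162) / (14/81) = 1/4.

0.2500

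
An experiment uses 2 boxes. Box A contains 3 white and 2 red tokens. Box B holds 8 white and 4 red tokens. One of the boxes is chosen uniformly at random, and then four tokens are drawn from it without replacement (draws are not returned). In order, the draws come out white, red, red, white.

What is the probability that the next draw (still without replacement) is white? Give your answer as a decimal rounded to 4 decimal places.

For each hypothesis, P(data | H) works out to: P(data | box A) = (3/5)(2/4)(1/3)(2/2) = 1/10; P(data | box B) = (8/12)(4/11)(3/10)(7/9) = 28/495.
The prior-weighted likelihoods are 1/2 · 1/10 = 1/20, 1/2 · 28/495 = 14/495; with total 31/396.
Normalising, the posterior is P(box A | data) = 99/155, P(box B | data) = 56/155.
The predictive probability is P(white next | data) = (1)(99/155) + (3/4)(56/155) = 141/155.

0.9097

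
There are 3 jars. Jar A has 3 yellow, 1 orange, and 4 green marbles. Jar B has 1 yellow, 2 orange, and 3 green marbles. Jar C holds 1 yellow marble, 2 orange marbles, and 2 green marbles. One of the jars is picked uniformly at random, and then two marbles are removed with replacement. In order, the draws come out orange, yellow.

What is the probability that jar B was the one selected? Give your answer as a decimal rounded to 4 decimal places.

Compute the likelihood of the observed sequence for each case: P(data | jar A) = (1/8)(3/8) = 0.046875; P(data | jar B) = (2/6)(1/6) = 0.055556; P(data | jar C) = (2/5)(1/5) = 0.08.
Weighting by the prior gives 1/3 · 0.046875 = 0.015625, 1/3 · 0.055556 = 0.018519, 1/3 · 0.08 = 0.026667; with total 0.06081.
Hence P(jar B | data) = (0.018519) / (0.06081) = 0.30453.

0.3045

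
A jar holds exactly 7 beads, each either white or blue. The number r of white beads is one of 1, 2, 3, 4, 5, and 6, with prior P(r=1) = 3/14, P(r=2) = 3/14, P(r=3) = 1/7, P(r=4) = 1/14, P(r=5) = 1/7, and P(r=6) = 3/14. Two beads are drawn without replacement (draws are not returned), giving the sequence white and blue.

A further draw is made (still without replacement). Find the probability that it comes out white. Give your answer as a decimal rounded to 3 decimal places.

Compute the likelihood of the observed sequence for each case: P(data | r = 1) = (1/7)(6/6) = 1/7; P(data | r = 2) = (2/7)(5/6) = 5/21; P(data | r = 3) = (3/7)(4/6) = 2/7; P(data | r = 4) = (4/7)(3/6) = 2/7; P(data | r = 5) = (5/7)(2/6) = 5/21; P(data | r = 6) = (6/7)(1/6) = 1/7.
Multiplying each by its prior: 3/14 · 1/7 = 3/98, 3/14 · 5/21 = 5/98, 1/7 · 2/7 = 2/49, 1/14 · 2/7 = 1/49, 1/7 · 5/21 = 5/147, 3/14 · 1/7 = 3/98; these sum to 61/294.
The posterior is then P(r = 1 | data) = 9/61, P(r = 2 | data) = 15/61, P(r = 3 | data) = 12/61, P(r = 4 | data) = 6/61, P(r = 5 | data) = 10/61, P(r = 6 | data) = 9/61.
Averaging over the posterior, P(white next | data) = (0)(9/61) + (1/5)(15/61) + (2/5)(12/61) + (3/5)(6/61) + (4/5)(10/61) + (1)(9/61) = 142/305.

0.466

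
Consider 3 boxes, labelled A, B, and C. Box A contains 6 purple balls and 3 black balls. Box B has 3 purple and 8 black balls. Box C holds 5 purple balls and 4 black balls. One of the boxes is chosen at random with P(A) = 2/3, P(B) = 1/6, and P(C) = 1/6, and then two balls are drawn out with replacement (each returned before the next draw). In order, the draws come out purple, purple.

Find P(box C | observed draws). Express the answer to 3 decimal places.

0.143

The likelihood of the observed sequence under each hypothesis: P(data | box A) = (6/9)(6/9) = 0.44444; P(data | box B) = (3/11)(3/11) = 0.07438; P(data | box C) = (5/9)(5/9) = 0.30864.
Weighting by the prior gives 2/3 · 0.44444 = 0.2963, 1/6 · 0.07438 = 0.012397, 1/6 · 0.30864 = 0.05144; summing to 0.36013.
Hence P(box C | data) = (0.05144) / (0.36013) = 0.14284.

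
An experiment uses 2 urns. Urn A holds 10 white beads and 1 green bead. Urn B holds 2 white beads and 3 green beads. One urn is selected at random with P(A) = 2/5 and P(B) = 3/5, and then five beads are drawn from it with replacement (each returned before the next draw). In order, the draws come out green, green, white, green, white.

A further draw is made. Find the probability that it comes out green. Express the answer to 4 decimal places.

The likelihood of the observed sequence under each hypothesis: P(data | urn A) = (1/11)(1/11)(10/11)(1/11)(10/11) = 0.00062092; P(data | urn B) = (3/5)(3/5)(2/5)(3/5)(2/5) = 0.03456.
The prior-weighted likelihoods are 2/5 · 0.00062092 = 0.00024837, 3/5 · 0.03456 = 0.020736; these sum to 0.020984.
The posterior is then P(urn A | data) = 0.011836, P(urn B | data) = 0.98816.
The predictive probability is P(green next | data) = (1/11)(0.011836) + (3/5)(0.98816) = 0.59397.

0.5940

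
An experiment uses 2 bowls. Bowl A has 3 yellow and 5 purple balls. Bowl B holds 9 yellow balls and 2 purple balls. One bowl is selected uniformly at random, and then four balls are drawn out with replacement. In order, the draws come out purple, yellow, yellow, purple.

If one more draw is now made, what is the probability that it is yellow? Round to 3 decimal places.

For each hypothesis, P(data | H) works out to: P(data | bowl A) = (5/8)(3/8)(3/8)(5/8) = 0.054932; P(data | bowl B) = (2/11)(9/11)(9/11)(2/11) = 0.02213.
Weighting by the prior gives 1/2 · 0.054932 = 0.027466, 1/2 · 0.02213 = 0.011065; summing to 0.038531.
Normalising, the posterior is P(bowl A | data) = 0.71283, P(bowl B | data) = 0.28717.
Averaging over the posterior, P(yellow next | data) = (3/8)(0.71283) + (9/11)(0.28717) = 0.50227.

0.502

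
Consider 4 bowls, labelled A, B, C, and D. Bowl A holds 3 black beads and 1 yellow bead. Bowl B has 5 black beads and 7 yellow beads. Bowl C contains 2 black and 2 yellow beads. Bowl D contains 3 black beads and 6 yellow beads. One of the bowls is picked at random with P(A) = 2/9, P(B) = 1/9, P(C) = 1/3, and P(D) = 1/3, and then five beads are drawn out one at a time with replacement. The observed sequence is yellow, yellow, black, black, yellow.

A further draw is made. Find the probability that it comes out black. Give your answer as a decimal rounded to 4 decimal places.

0.4389

The likelihood of the observed sequence under each hypothesis: P(data | bowl A) = (1/4)(1/4)(3/4)(3/4)(1/4) = 0.0087891; P(data | bowl B) = (7/12)(7/12)(5/12)(5/12)(7/12) = 0.034461; P(data | bowl C) = (2/4)(2/4)(2/4)(2/4)(2/4) = 0.03125; P(data | bowl D) = (6/9)(6/9)(3/9)(3/9)(6/9) = 0.032922.
Multiplying each by its prior: 2/9 · 0.0087891 = 0.0019531, 1/9 · 0.034461 = 0.003829, 1/3 · 0.03125 = 0.010417, 1/3 · 0.032922 = 0.010974; with total 0.027173.
The posterior is then P(bowl A | data) = 0.071878, P(bowl B | data) = 0.14091, P(bowl C | data) = 0.38335, P(bowl D | data) = 0.40386.
The predictive probability is P(black next | data) = (3/4)(0.071878) + (5/12)(0.14091) + (1/2)(0.38335) + (1/3)(0.40386) = 0.43892.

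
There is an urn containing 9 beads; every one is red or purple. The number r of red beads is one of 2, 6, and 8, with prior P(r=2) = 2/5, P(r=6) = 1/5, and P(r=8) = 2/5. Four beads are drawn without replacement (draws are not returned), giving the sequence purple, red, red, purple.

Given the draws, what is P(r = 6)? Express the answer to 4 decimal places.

For each hypothesis, P(data | H) works out to: P(data | r = 2) = (7/9)(2/8)(1/7)(6/6) = 0.027778; P(data | r = 6) = (3/9)(6/8)(5/7)(2/6) = 0.059524; P(data | r = 8) = (1/9)(8/8)(7/7)(0/6) = 0.
Multiplying each by its prior: 2/5 · 0.027778 = 0.011111, 1/5 · 0.059524 = 0.011905, 2/5 · 0 = 0; with total 0.023016.
Therefore the posterior P(r = 6 | data) = (0.011905) / (0.023016) = 0.51724.

0.5172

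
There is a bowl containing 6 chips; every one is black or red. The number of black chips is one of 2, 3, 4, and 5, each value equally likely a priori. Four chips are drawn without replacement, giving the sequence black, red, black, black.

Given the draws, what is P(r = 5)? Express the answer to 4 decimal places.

The likelihood of the observed sequence under each hypothesis: P(data | r = 2) = (2/6)(4/5)(1/4)(0/3) = 0; P(data | r = 3) = (3/6)(3/5)(2/4)(1/3) = 1/20; P(data | r = 4) = (4/6)(2/5)(3/4)(2/3) = 2/15; P(data | r = 5) = (5/6)(1/5)(4/4)(3/3) = 1/6.
Multiplying each by its prior: 1/4 · 0 = 0, 1/4 · 1/20 = 1/80, 1/4 · 2/15 = 1/30, 1/4 · 1/6 = 1/24; summing to 7/80.
By Bayes' rule, P(r = 5 | data) = (1/24) / (7/80) = 10/21.

0.4762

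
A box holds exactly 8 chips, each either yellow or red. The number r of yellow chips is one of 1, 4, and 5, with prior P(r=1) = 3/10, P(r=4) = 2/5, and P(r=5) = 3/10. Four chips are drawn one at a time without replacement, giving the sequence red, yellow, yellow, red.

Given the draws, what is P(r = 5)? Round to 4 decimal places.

Under each hypothesis, the probability of the observed sequence is: P(data | r = 1) = (7/8)(1/7)(0/6) = 0; P(data | r = 4) = (4/8)(4/7)(3/6)(3/5) = 3/35; P(data | r = 5) = (3/8)(5/7)(4/6)(2/5) = 1/14.
The prior-weighted likelihoods are 3/10 · 0 = 0, 2/5 · 3/35 = 6/175, 3/10 · 1/14 = 3/140; with total 39/700.
Hence P(r = 5 | data) = (3/140) / (39/700) = 5/13.

0.3846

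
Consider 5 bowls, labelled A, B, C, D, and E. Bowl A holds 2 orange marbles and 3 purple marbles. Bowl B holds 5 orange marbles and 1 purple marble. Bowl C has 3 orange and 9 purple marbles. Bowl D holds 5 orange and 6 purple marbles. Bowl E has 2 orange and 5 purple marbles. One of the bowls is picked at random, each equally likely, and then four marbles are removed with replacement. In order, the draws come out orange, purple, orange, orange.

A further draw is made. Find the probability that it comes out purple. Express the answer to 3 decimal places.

0.409

Under each hypothesis, the probability of the observed sequence is: P(data | bowl A) = (2/5)(3/5)(2/5)(2/5) = 0.0384; P(data | bowl B) = (5/6)(1/6)(5/6)(5/6) = 0.096451; P(data | bowl C) = (3/12)(9/12)(3/12)(3/12) = 0.011719; P(data | bowl D) = (5/11)(6/11)(5/11)(5/11) = 0.051226; P(data | bowl E) = (2/7)(5/7)(2/7)(2/7) = 0.01666.
Weighting by the prior gives 1/5 · 0.0384 = 0.00768, 1/5 · 0.096451 = 0.01929, 1/5 · 0.011719 = 0.0023437, 1/5 · 0.051226 = 0.010245, 1/5 · 0.01666 = 0.0033319; summing to 0.042891.
Dividing through by the total gives posterior P(bowl A | data) = 0.17906, P(bowl B | data) = 0.44975, P(bowl C | data) = 0.054644, P(bowl D | data) = 0.23887, P(bowl E | data) = 0.077684.
Averaging over the posterior, P(purple next | data) = (3/5)(0.17906) + (1/6)(0.44975) + (3/4)(0.054644) + (6/11)(0.23887) + (5/7)(0.077684) = 0.40916.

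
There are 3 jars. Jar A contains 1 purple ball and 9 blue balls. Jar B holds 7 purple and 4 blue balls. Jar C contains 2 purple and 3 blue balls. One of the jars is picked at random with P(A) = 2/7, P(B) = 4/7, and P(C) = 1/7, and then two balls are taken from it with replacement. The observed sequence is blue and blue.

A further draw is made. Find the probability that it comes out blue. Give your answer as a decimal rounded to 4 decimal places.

For each hypothesis, P(data | H) works out to: P(data | jar A) = (9/10)(9/10) = 0.81; P(data | jar B) = (4/11)(4/11) = 0.13223; P(data | jar C) = (3/5)(3/5) = 0.36.
Weighting by the prior gives 2/7 · 0.81 = 0.23143, 4/7 · 0.13223 = 0.075561, 1/7 · 0.36 = 0.051429; summing to 0.35842.
Dividing through by the total gives posterior P(jar A | data) = 0.64569, P(jar B | data) = 0.21082, P(jar C | data) = 0.14349.
Averaging over the posterior, P(blue next | data) = (9/10)(0.64569) + (4/11)(0.21082) + (3/5)(0.14349) = 0.74388.

0.7439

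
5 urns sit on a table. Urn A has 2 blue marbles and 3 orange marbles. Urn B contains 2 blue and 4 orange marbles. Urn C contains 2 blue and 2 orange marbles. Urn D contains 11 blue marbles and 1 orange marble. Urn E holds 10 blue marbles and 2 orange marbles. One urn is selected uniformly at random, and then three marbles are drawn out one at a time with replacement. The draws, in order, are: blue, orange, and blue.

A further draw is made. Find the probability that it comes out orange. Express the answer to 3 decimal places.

0.405

For each hypothesis, P(data | H) works out to: P(data | urn A) = (2/5)(3/5)(2/5) = 0.096; P(data | urn B) = (2/6)(4/6)(2/6) = 0.074074; P(data | urn C) = (2/4)(2/4)(2/4) = 0.125; P(data | urn D) = (11/12)(1/12)(11/12) = 0.070023; P(data | urn E) = (10/12)(2/12)(10/12) = 0.11574.
Multiplying each by its prior: 1/5 · 0.096 = 0.0192, 1/5 · 0.074074 = 0.014815, 1/5 · 0.125 = 0.025, 1/5 · 0.070023 = 0.014005, 1/5 · 0.11574 = 0.023148; summing to 0.096168.
Dividing through by the total gives posterior P(urn A | data) = 0.19965, P(urn B | data) = 0.15405, P(urn C | data) = 0.25996, P(urn D | data) = 0.14563, P(urn E | data) = 0.24071.
The predictive probability is P(orange next | data) = (3/5)(0.19965) + (2/3)(0.15405) + (1/2)(0.25996) + (1/12)(0.14563) + (1/6)(0.24071) = 0.40473.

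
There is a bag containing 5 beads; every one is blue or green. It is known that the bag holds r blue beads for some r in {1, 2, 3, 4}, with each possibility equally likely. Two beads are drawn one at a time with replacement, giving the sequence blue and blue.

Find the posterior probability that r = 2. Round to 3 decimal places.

Compute the likelihood of the observed sequence for each case: P(data | r = 1) = (1/5)(1/5) = 1/25; P(data | r = 2) = (2/5)(2/5) = 4/25; P(data | r = 3) = (3/5)(3/5) = 9/25; P(data | r = 4) = (4/5)(4/5) = 16/25.
The prior-weighted likelihoods are 1/4 · 1/25 = 1/100, 1/4 · 4/25 = 1/25, 1/4 · 9/25 = 9/100, 1/4 · 16/25 = 4/25; with total 3/10.
Hence P(r = 2 | data) = (1/25) / (3/10) = 2/15.

0.133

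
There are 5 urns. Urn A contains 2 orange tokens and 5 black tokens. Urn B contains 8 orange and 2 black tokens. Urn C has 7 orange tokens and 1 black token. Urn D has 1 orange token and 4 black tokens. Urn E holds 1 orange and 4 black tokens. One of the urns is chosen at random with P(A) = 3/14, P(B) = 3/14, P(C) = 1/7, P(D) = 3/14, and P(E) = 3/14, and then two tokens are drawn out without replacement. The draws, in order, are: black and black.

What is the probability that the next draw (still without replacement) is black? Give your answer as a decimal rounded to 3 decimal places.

For each hypothesis, P(data | H) works out to: P(data | urn A) = (5/7)(4/6) = 10/21; P(data | urn B) = (2/10)(1/9) = 1/45; P(data | urn C) = (1/8)(0/7) = 0; P(data | urn D) = (4/5)(3/4) = 3/5; P(data | urn E) = (4/5)(3/4) = 3/5.
Multiplying each by its prior: 3/14 · 10/21 = 5/49, 3/14 · 1/45 = 1/210, 1/7 · 0 = 0, 3/14 · 3/5 = 9/70, 3/14 · 3/5 = 9/70; these sum to 107/294.
Dividing through by the total gives posterior P(urn A | data) = 30/107, P(urn B | data) = 7/535, P(urn C | data) = 0, P(urn D | data) = 189/535, P(urn E | data) = 189/535.
Averaging over the posterior, P(black next | data) = (3/5)(30/107) + (0)(7/535) + (2/3)(189/535) + (2/3)(189/535) = 342/535.

0.639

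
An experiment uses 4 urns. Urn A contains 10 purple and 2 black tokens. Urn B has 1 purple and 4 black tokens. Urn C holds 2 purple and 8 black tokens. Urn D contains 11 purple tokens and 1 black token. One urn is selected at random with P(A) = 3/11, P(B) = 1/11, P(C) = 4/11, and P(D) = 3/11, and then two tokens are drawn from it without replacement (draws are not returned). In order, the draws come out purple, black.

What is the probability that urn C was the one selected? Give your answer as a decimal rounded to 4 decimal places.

Under each hypothesis, the probability of the observed sequence is: P(data | urn A) = (10/12)(2/11) = 0.15152; P(data | urn B) = (1/5)(4/4) = 0.2; P(data | urn C) = (2/10)(8/9) = 0.17778; P(data | urn D) = (11/12)(1/11) = 0.083333.
Multiplying each by its prior: 3/11 · 0.15152 = 0.041322, 1/11 · 0.2 = 0.018182, 4/11 · 0.17778 = 0.064646, 3/11 · 0.083333 = 0.022727; these sum to 0.14688.
By Bayes' rule, P(urn C | data) = (0.064646) / (0.14688) = 0.44014.

0.4401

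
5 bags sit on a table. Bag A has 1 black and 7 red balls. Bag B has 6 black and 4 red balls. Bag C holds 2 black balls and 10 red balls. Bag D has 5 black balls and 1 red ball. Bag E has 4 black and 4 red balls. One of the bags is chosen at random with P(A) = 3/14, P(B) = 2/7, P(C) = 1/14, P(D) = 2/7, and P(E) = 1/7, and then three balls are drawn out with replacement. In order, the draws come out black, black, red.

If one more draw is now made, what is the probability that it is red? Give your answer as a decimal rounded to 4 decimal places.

0.3605

Compute the likelihood of the observed sequence for each case: P(data | bag A) = (1/8)(1/8)(7/8) = 0.013672; P(data | bag B) = (6/10)(6/10)(4/10) = 0.144; P(data | bag C) = (2/12)(2/12)(10/12) = 0.023148; P(data | bag D) = (5/6)(5/6)(1/6) = 0.11574; P(data | bag E) = (4/8)(4/8)(4/8) = 0.125.
Weighting by the prior gives 3/14 · 0.013672 = 0.0029297, 2/7 · 0.144 = 0.041143, 1/14 · 0.023148 = 0.0016534, 2/7 · 0.11574 = 0.033069, 1/7 · 0.125 = 0.017857; summing to 0.096652.
Dividing through by the total gives posterior P(bag A | data) = 0.030312, P(bag B | data) = 0.42568, P(bag C | data) = 0.017107, P(bag D | data) = 0.34214, P(bag E | data) = 0.18476.
The predictive probability is P(red next | data) = (7/8)(0.030312) + (2/5)(0.42568) + (5/6)(0.017107) + (1/6)(0.34214) + (1/2)(0.18476) = 0.36045.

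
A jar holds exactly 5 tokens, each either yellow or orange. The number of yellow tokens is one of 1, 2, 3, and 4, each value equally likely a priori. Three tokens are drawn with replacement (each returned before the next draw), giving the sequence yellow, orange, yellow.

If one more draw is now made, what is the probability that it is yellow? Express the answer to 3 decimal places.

For each hypothesis, P(data | H) works out to: P(data | r = 1) = (1/5)(4/5)(1/5) = 4/125; P(data | r = 2) = (2/5)(3/5)(2/5) = 12/125; P(data | r = 3) = (3/5)(2/5)(3/5) = 18/125; P(data | r = 4) = (4/5)(1/5)(4/5) = 16/125.
Weighting by the prior gives 1/4 · 4/125 = 1/125, 1/4 · 12/125 = 3/125, 1/4 · 18/125 = 9/250, 1/4 · 16/125 = 4/125; with total 1/10.
Normalising, the posterior is P(r = 1 | data) = 2/25, P(r = 2 | data) = 6/25, P(r = 3 | data) = 9/25, P(r = 4 | data) = 8/25.
So P(yellow next | data) = Σ P(yellow next | H) P(H | data) = (1/5)(2/25) + (2/5)(6/25) + (3/5)(9/25) + (4/5)(8/25) = 73/125.

0.584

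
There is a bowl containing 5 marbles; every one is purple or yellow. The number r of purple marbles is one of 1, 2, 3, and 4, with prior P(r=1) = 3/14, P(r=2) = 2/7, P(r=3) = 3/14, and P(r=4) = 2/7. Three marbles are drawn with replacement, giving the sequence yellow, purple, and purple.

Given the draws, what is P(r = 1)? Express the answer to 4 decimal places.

The likelihood of the observed sequence under each hypothesis: P(data | r = 1) = (4/5)(1/5)(1/5) = 4/125; P(data | r = 2) = (3/5)(2/5)(2/5) = 12/125; P(data | r = 3) = (2/5)(3/5)(3/5) = 18/125; P(data | r = 4) = (1/5)(4/5)(4/5) = 16/125.
Multiplying each by its prior: 3/14 · 4/125 = 6/875, 2/7 · 12/125 = 24/875, 3/14 · 18/125 = 27/875, 2/7 · 16/125 = 32/875; these sum to 89/875.
Therefore the posterior P(r = 1 | data) = (6/875) / (89/875) = 6/89.

0.0674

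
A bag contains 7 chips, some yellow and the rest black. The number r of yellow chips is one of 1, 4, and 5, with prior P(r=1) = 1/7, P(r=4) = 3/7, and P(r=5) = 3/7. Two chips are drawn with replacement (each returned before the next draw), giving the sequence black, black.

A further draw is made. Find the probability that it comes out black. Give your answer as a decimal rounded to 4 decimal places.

0.6114

Under each hypothesis, the probability of the observed sequence is: P(data | r = 1) = (6/7)(6/7) = 36/49; P(data | r = 4) = (3/7)(3/7) = 9/49; P(data | r = 5) = (2/7)(2/7) = 4/49.
Multiplying each by its prior: 1/7 · 36/49 = 36/343, 3/7 · 9/49 = 27/343, 3/7 · 4/49 = 12/343; summing to 75/343.
The posterior is then P(r = 1 | data) = 12/25, P(r = 4 | data) = 9/25, P(r = 5 | data) = 4/25.
The predictive probability is P(black next | data) = (6/7)(12/25) + (3/7)(9/25) + (2/7)(4/25) = 107/175.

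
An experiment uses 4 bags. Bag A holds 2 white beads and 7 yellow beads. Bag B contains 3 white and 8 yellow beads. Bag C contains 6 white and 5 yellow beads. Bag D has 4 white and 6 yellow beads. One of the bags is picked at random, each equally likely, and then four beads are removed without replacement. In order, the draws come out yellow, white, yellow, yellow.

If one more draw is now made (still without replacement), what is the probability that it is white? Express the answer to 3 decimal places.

0.354

Under each hypothesis, the probability of the observed sequence is: P(data | bag A) = (7/9)(2/8)(6/7)(5/6) = 0.13889; P(data | bag B) = (8/11)(3/10)(7/9)(6/8) = 0.12727; P(data | bag C) = (5/11)(6/10)(4/9)(3/8) = 0.045455; P(data | bag D) = (6/10)(4/9)(5/8)(4/7) = 0.095238.
Multiplying each by its prior: 1/4 · 0.13889 = 0.034722, 1/4 · 0.12727 = 0.031818, 1/4 · 0.045455 = 0.011364, 1/4 · 0.095238 = 0.02381; these sum to 0.10171.
Dividing through by the total gives posterior P(bag A | data) = 0.34137, P(bag B | data) = 0.31282, P(bag C | data) = 0.11172, P(bag D | data) = 0.23408.
Averaging over the posterior, P(white next | data) = (1/5)(0.34137) + (2/7)(0.31282) + (5/7)(0.11172) + (1/2)(0.23408) = 0.3545.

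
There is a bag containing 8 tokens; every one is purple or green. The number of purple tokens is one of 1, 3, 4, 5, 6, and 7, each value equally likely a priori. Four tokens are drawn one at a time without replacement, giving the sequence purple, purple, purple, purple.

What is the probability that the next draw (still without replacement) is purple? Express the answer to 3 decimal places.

0.625

Compute the likelihood of the observed sequence for each case: P(data | r = 1) = (1/8)(0/7) = 0; P(data | r = 3) = (3/8)(2/7)(1/6)(0/5) = 0; P(data | r = 4) = (4/8)(3/7)(2/6)(1/5) = 1/70; P(data | r = 5) = (5/8)(4/7)(3/6)(2/5) = 1/14; P(data | r = 6) = (6/8)(5/7)(4/6)(3/5) = 3/14; P(data | r = 7) = (7/8)(6/7)(5/6)(4/5) = 1/2.
Multiplying each by its prior: 1/6 · 0 = 0, 1/6 · 0 = 0, 1/6 · 1/70 = 1/420, 1/6 · 1/14 = 1/84, 1/6 · 3/14 = 1/28, 1/6 · 1/2 = 1/12; these sum to 2/15.
Normalising, the posterior is P(r = 1 | data) = 0, P(r = 3 | data) = 0, P(r = 4 | data) = 1/56, P(r = 5 | data) = 5/56, P(r = 6 | data) = 15/56, P(r = 7 | data) = 5/8.
The predictive probability is P(purple next | data) = (0)(1/56) + (1/4)(5/56) + (1/2)(15/56) + (3/4)(5/8) = 5/8.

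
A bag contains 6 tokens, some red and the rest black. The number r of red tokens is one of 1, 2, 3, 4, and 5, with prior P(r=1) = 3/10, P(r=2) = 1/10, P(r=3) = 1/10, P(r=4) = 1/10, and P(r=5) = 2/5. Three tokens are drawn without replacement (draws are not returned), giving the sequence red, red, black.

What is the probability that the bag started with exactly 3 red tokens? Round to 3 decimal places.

For each hypothesis, P(data | H) works out to: P(data | r = 1) = (1/6)(0/5) = 0; P(data | r = 2) = (2/6)(1/5)(4/4) = 1/15; P(data | r = 3) = (3/6)(2/5)(3/4) = 3/20; P(data | r = 4) = (4/6)(3/5)(2/4) = 1/5; P(data | r = 5) = (5/6)(4/5)(1/4) = 1/6.
The prior-weighted likelihoods are 3/10 · 0 = 0, 1/10 · 1/15 = 1/150, 1/10 · 3/20 = 3/200, 1/10 · 1/5 = 1/50, 2/5 · 1/6 = 1/15; these sum to 13/120.
Hence P(r = 3 | data) = (3/200) / (13/120) = 9/65.

0.138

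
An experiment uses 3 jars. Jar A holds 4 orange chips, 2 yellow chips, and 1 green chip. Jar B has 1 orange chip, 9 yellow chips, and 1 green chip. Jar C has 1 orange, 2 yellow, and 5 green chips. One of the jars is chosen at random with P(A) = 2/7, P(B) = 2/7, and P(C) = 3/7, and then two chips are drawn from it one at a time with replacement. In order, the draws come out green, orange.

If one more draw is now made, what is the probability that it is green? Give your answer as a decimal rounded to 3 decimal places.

For each hypothesis, P(data | H) works out to: P(data | jar A) = (1/7)(4/7) = 0.081633; P(data | jar B) = (1/11)(1/11) = 0.0082645; P(data | jar C) = (5/8)(1/8) = 0.078125.
Weighting by the prior gives 2/7 · 0.081633 = 0.023324, 2/7 · 0.0082645 = 0.0023613, 3/7 · 0.078125 = 0.033482; summing to 0.059167.
The posterior is then P(jar A | data) = 0.3942, P(jar B | data) = 0.039909, P(jar C | data) = 0.56589.
The predictive probability is P(green next | data) = (1/7)(0.3942) + (1/11)(0.039909) + (5/8)(0.56589) = 0.41362.

0.414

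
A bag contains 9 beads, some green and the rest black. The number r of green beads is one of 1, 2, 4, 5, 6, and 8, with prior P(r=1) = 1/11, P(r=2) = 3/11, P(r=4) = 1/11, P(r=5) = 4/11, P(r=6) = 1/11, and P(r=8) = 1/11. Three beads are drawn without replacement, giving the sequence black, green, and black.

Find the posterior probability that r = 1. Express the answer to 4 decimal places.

0.0843

Compute the likelihood of the observed sequence for each case: P(data | r = 1) = (8/9)(1/8)(7/7) = 1/9; P(data | r = 2) = (7/9)(2/8)(6/7) = 1/6; P(data | r = 4) = (5/9)(4/8)(4/7) = 10/63; P(data | r = 5) = (4/9)(5/8)(3/7) = 5/42; P(data | r = 6) = (3/9)(6/8)(2/7) = 1/14; P(data | r = 8) = (1/9)(8/8)(0/7) = 0.
Weighting by the prior gives 1/11 · 1/9 = 1/99, 3/11 · 1/6 = 1/22, 1/11 · 10/63 = 10/693, 4/11 · 5/42 = 10/231, 1/11 · 1/14 = 1/154, 1/11 · 0 = 0; summing to 83/693.
By Bayes' rule, P(r = 1 | data) = (1/99) / (83/693) = 7/83.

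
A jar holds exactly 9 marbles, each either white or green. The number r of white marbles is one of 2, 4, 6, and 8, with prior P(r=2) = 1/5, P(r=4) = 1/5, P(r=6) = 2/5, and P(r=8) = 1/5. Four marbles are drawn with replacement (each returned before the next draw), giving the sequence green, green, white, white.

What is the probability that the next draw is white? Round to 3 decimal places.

For each hypothesis, P(data | H) works out to: P(data | r = 2) = (7/9)(7/9)(2/9)(2/9) = 0.029873; P(data | r = 4) = (5/9)(5/9)(4/9)(4/9) = 0.060966; P(data | r = 6) = (3/9)(3/9)(6/9)(6/9) = 0.049383; P(data | r = 8) = (1/9)(1/9)(8/9)(8/9) = 0.0097546.
Multiplying each by its prior: 1/5 · 0.029873 = 0.0059747, 1/5 · 0.060966 = 0.012193, 2/5 · 0.049383 = 0.019753, 1/5 · 0.0097546 = 0.0019509; summing to 0.039872.
Dividing through by the total gives posterior P(r = 2 | data) = 0.14985, P(r = 4 | data) = 0.30581, P(r = 6 | data) = 0.49541, P(r = 8 | data) = 0.04893.
So P(white next | data) = Σ P(white next | H) P(H | data) = (2/9)(0.14985) + (4/9)(0.30581) + (2/3)(0.49541) + (8/9)(0.04893) = 0.54298.

0.543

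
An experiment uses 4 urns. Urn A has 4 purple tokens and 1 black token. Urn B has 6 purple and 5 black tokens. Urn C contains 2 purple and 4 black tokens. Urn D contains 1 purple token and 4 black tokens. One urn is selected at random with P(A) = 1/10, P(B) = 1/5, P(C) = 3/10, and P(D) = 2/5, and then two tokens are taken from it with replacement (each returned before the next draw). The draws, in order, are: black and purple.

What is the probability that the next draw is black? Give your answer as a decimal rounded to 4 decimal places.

The likelihood of the observed sequence under each hypothesis: P(data | urn A) = (1/5)(4/5) = 0.16; P(data | urn B) = (5/11)(6/11) = 0.24793; P(data | urn C) = (4/6)(2/6) = 0.22222; P(data | urn D) = (4/5)(1/5) = 0.16.
Weighting by the prior gives 1/10 · 0.16 = 0.016, 1/5 · 0.24793 = 0.049587, 3/10 · 0.22222 = 0.066667, 2/5 · 0.16 = 0.064; summing to 0.19625.
Dividing through by the total gives posterior P(urn A | data) = 0.081527, P(urn B | data) = 0.25267, P(urn C | data) = 0.3397, P(urn D | data) = 0.32611.
The predictive probability is P(black next | data) = (1/5)(0.081527) + (5/11)(0.25267) + (2/3)(0.3397) + (4/5)(0.32611) = 0.61851.

0.6185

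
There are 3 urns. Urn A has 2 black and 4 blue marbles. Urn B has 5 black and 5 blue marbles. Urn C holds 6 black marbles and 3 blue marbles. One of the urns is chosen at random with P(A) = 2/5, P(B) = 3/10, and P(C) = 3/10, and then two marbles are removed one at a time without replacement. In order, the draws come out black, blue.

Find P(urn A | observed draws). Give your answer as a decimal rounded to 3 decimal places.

0.403

Under each hypothesis, the probability of the observed sequence is: P(data | urn A) = (2/6)(4/5) = 4/15; P(data | urn B) = (5/10)(5/9) = 5/18; P(data | urn C) = (6/9)(3/8) = 1/4.
The prior-weighted likelihoods are 2/5 · 4/15 = 8/75, 3/10 · 5/18 = 1/12, 3/10 · 1/4 = 3/40; summing to 53/200.
So P(urn A | data) = (8/75) / (53/200) = 64/159.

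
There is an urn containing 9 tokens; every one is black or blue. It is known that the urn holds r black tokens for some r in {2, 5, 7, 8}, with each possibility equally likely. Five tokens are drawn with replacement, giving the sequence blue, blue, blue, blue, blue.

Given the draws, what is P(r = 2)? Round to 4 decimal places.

Compute the likelihood of the observed sequence for each case: P(data | r = 2) = (7/9)(7/9)(7/9)(7/9)(7/9) = 0.28463; P(data | r = 5) = (4/9)(4/9)(4/9)(4/9)(4/9) = 0.017342; P(data | r = 7) = (2/9)(2/9)(2/9)(2/9)(2/9) = 0.00054192; P(data | r = 8) = (1/9)(1/9)(1/9)(1/9)(1/9) = 1.6935e-05.
The prior-weighted likelihoods are 1/4 · 0.28463 = 0.071157, 1/4 · 0.017342 = 0.0043354, 1/4 · 0.00054192 = 0.00013548, 1/4 · 1.6935e-05 = 4.2338e-06; with total 0.075632.
So P(r = 2 | data) = (0.071157) / (0.075632) = 0.94083.

0.9408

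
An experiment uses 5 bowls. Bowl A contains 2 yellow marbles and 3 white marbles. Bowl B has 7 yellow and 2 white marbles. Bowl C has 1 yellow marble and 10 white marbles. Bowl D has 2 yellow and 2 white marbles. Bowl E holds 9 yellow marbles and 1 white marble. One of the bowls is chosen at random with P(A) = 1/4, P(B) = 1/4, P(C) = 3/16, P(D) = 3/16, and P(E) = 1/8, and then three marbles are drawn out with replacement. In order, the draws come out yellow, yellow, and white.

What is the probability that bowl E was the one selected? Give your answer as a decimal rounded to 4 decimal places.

0.1094

The likelihood of the observed sequence under each hypothesis: P(data | bowl A) = (2/5)(2/5)(3/5) = 0.096; P(data | bowl B) = (7/9)(7/9)(2/9) = 0.13443; P(data | bowl C) = (1/11)(1/11)(10/11) = 0.0075131; P(data | bowl D) = (2/4)(2/4)(2/4) = 0.125; P(data | bowl E) = (9/10)(9/10)(1/10) = 0.081.
Multiplying each by its prior: 1/4 · 0.096 = 0.024, 1/4 · 0.13443 = 0.033608, 3/16 · 0.0075131 = 0.0014087, 3/16 · 0.125 = 0.023438, 1/8 · 0.081 = 0.010125; these sum to 0.092579.
Hence P(bowl E | data) = (0.010125) / (0.092579) = 0.10937.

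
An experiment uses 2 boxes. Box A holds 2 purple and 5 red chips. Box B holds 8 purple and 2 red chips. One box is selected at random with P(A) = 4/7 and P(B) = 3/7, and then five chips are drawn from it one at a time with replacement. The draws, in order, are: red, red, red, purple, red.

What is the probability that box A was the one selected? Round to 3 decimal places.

0.987

The likelihood of the observed sequence under each hypothesis: P(data | box A) = (5/7)(5/7)(5/7)(2/7)(5/7) = 0.074374; P(data | box B) = (2/10)(2/10)(2/10)(8/10)(2/10) = 0.00128.
Weighting by the prior gives 4/7 · 0.074374 = 0.042499, 3/7 · 0.00128 = 0.00054857; summing to 0.043048.
Hence P(box A | data) = (0.042499) / (0.043048) = 0.98726.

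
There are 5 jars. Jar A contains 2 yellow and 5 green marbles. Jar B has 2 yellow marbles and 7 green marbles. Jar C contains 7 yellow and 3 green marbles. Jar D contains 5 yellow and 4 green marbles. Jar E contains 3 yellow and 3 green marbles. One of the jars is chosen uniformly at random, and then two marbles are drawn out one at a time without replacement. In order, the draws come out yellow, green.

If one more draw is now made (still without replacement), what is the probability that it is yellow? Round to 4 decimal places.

0.4496

The likelihood of the observed sequence under each hypothesis: P(data | jar A) = (2/7)(5/6) = 0.2381; P(data | jar B) = (2/9)(7/8) = 0.19444; P(data | jar C) = (7/10)(3/9) = 0.23333; P(data | jar D) = (5/9)(4/8) = 0.27778; P(data | jar E) = (3/6)(3/5) = 0.3.
Weighting by the prior gives 1/5 · 0.2381 = 0.047619, 1/5 · 0.19444 = 0.038889, 1/5 · 0.23333 = 0.046667, 1/5 · 0.27778 = 0.055556, 1/5 · 0.3 = 0.06; summing to 0.24873.
The posterior is then P(jar A | data) = 0.19145, P(jar B | data) = 0.15635, P(jar C | data) = 0.18762, P(jar D | data) = 0.22336, P(jar E | data) = 0.24123.
Averaging over the posterior, P(yellow next | data) = (1/5)(0.19145) + (1/7)(0.15635) + (3/4)(0.18762) + (4/7)(0.22336) + (1/2)(0.24123) = 0.44959.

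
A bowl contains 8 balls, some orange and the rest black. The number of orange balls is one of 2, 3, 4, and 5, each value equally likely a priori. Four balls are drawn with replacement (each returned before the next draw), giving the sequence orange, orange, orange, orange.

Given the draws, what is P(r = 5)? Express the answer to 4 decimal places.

0.6391

Compute the likelihood of the observed sequence for each case: P(data | r = 2) = (2/8)(2/8)(2/8)(2/8) = 0.0039062; P(data | r = 3) = (3/8)(3/8)(3/8)(3/8) = 0.019775; P(data | r = 4) = (4/8)(4/8)(4/8)(4/8) = 0.0625; P(data | r = 5) = (5/8)(5/8)(5/8)(5/8) = 0.15259.
The prior-weighted likelihoods are 1/4 · 0.0039062 = 0.00097656, 1/4 · 0.019775 = 0.0049438, 1/4 · 0.0625 = 0.015625, 1/4 · 0.15259 = 0.038147; summing to 0.059692.
By Bayes' rule, P(r = 5 | data) = (0.038147) / (0.059692) = 0.63906.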